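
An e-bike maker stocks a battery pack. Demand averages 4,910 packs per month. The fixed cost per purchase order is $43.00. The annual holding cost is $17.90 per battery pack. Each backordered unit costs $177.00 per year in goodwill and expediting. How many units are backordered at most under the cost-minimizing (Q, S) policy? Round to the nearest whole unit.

Annual demand D = 4,910 × 12 = 58,920.
With planned backorders, Q* = √(2DS/H) · √((H+B)/B).
√(2DS/H) = √(2 × 58,920 × 43 / 17.9) = 532.052.
√((H+B)/B) = √((17.9+177)/177) = 1.0493.
Q* ≈ 558.307.
S* = Q* · H/(H+B) = 558.307 × 17.9/194.9 ≈ 51.276.

S* ≈ 51 packs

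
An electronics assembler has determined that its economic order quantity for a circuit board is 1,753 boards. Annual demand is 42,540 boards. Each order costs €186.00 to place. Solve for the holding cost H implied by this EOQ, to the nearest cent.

Invert the EOQ relation Q*² = 2DS/H.
From Q* = √(2DS/H): H = 2DS / Q*² = 2 × 42,540 × 186 / 1,753² = 5.1496.

H ≈ €5.15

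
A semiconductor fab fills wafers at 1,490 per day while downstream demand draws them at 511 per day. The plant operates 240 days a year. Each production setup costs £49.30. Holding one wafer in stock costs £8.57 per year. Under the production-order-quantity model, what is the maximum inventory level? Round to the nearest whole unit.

I_max ≈ 963 wafers

Annual demand D = 511 × 240 = 122,640.
Production build-up factor (1 − d/p) = 1 − 511/1,490 = 0.6570.
Q* = √(2DS / (H(1 − d/p))) = √(2 × 122,640 × 49.3 / (8.57 × 0.6570)).
= √(12,092,304 / 5.6309) ≈ 1465.433.
Maximum inventory = Q*(1 − d/p) = 1465.433 × 0.6570 ≈ 962.858.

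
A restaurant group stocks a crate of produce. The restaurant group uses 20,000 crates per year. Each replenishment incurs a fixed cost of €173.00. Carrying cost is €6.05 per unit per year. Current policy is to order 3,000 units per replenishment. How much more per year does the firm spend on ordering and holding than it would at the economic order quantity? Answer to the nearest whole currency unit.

EOQ = √(2DS/H) = √(2 × 20,000 × 173 / 6.05) ≈ 1069.49.
Cost at Q* = (D/Q*)S + (Q*/2)H = √(2DSH) ≈ €6,470.39.
Cost at Q = 3,000: (20,000/3,000)×173 + (3,000/2)×6.05 = €1,153.33 + €9,075.00 = €10,228.33.
Excess = €10,228.33 − €6,470.39 = €3,757.94.

Extra cost ≈ €3,758 per year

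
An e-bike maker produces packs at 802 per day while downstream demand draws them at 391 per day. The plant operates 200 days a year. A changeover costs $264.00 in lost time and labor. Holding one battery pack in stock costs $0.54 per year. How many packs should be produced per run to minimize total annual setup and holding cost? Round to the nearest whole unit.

Annual demand D = 391 × 200 = 78,200.
Production build-up factor (1 − d/p) = 1 − 391/802 = 0.5125.
Q* = √(2DS / (H(1 − d/p))) = √(2 × 78,200 × 264 / (0.54 × 0.5125)).
= √(41,289,600 / 0.2767) ≈ 12214.895.

Q* ≈ 12,215 packs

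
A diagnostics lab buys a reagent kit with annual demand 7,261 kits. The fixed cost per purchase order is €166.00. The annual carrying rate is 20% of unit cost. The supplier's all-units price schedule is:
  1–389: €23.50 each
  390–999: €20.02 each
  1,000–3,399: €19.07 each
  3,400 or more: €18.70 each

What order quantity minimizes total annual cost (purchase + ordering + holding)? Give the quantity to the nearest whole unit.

Holding cost per unit per year at price C is H = 0.20·C.
Evaluate total cost at each tier's feasible EOQ or, if the EOQ is below the tier, at the tier's minimum quantity.
Tier 1 (€23.50): EOQ = 716.2 exceeds tier's upper bound 389, so this tier is dominated.
EOQ at €20.02 = 775.9 (feasible in tier 2): TC = 7,261×€20.02 + (7,261/775.9)×166 + (775.9/2)×0.20×€20.02 = €148,472.03.
EOQ at €19.07 = 795.0 < 1000, so use break Q=1000: TC = 7,261×€19.07 + (7,261/1000.0)×166 + (1000.0/2)×0.20×€19.07 = €141,579.60.
EOQ at €18.70 = 802.8 < 3400, so use break Q=3400: TC = 7,261×€18.70 + (7,261/3400.0)×166 + (3400.0/2)×0.20×€18.70 = €142,493.21.
Lowest total cost is €141,579.60 at Q = 1000.0.

Q* ≈ 1,000 kits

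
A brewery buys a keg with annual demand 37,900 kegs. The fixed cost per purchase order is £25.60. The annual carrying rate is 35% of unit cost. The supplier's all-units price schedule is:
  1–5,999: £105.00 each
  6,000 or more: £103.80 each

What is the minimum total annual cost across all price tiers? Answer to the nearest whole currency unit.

Holding cost per unit per year at price C is H = 0.35·C.
Evaluate total cost at each tier's feasible EOQ or, if the EOQ is below the tier, at the tier's minimum quantity.
EOQ at £105.00 = 229.8 (feasible in tier 1): TC = 37,900×£105.00 + (37,900/229.8)×25.6 + (229.8/2)×0.35×£105.00 = £3,987,944.68.
EOQ at £103.80 = 231.1 < 6000, so use break Q=6000: TC = 37,900×£103.80 + (37,900/6000.0)×25.6 + (6000.0/2)×0.35×£103.80 = £4,043,171.71.
Lowest total cost among the candidates is at Q = 229.8.

TC* ≈ £3,987,945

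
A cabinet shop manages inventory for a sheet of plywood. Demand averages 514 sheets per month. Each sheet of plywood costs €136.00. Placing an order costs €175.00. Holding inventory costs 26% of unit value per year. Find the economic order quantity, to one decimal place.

Annual demand D = 514 × 12 = 6,168.
Holding cost H = 0.26 × €136.00 = €35.3600 per unit per year.
EOQ = √(2DS / H) = √(2 × 6,168 × 175 / 35.36).
= √(2,158,800 / 35.36) = √61,052.0362 ≈ 247.087.

Q* ≈ 247.1 sheets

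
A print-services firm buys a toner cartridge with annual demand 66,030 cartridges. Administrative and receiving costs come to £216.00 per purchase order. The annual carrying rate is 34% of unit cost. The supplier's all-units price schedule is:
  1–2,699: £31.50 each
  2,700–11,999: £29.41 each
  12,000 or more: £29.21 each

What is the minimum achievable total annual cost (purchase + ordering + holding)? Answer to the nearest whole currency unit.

Holding cost per unit per year at price C is H = 0.34·C.
For each price level, check whether its EOQ is feasible; otherwise the best quantity at that price is the breakpoint.
EOQ at £31.50 = 1632.0 (feasible in tier 1): TC = 66,030×£31.50 + (66,030/1632.0)×216 + (1632.0/2)×0.34×£31.50 = £2,097,423.62.
EOQ at £29.41 = 1689.0 < 2700, so use break Q=2700: TC = 66,030×£29.41 + (66,030/2700.0)×216 + (2700.0/2)×0.34×£29.41 = £1,960,723.89.
EOQ at £29.21 = 1694.8 < 12000, so use break Q=12000: TC = 66,030×£29.21 + (66,030/12000.0)×216 + (12000.0/2)×0.34×£29.21 = £1,989,513.24.
Lowest total cost among the candidates is at Q = 2700.0.

TC* ≈ £1,960,724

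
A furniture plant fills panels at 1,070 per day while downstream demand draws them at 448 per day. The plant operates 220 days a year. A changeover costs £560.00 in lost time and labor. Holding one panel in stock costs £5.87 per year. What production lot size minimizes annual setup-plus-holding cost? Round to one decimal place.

Q* ≈ 5,687.7 panels

Annual demand D = 448 × 220 = 98,560.
Production build-up factor (1 − d/p) = 1 − 448/1,070 = 0.5813.
Q* = √(2DS / (H(1 − d/p))) = √(2 × 98,560 × 560 / (5.87 × 0.5813)).
= √(110,387,200 / 3.4123) ≈ 5687.704.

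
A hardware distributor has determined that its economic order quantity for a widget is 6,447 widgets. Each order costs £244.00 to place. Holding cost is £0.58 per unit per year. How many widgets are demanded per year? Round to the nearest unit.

D ≈ 49,400 widgets per year

Squaring Q* = √(2DS/H) gives Q*² = 2DS/H.
From Q* = √(2DS/H): D = Q*²H / (2S) = 6,447² × 0.58 / (2 × 244) = 49399.609.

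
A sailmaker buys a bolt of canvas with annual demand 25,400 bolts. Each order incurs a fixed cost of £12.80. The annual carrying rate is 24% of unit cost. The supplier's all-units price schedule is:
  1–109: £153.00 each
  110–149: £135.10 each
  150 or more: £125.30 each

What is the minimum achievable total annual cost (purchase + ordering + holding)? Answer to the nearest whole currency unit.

TC* ≈ £3,187,043

Holding cost per unit per year at price C is H = 0.24·C.
For each price level, check whether its EOQ is feasible; otherwise the best quantity at that price is the breakpoint.
Tier 1 (£153.00): EOQ = 133.1 exceeds tier's upper bound 109, so this tier is dominated.
EOQ at £135.10 = 141.6 (feasible in tier 2): TC = 25,400×£135.10 + (25,400/141.6)×12.8 + (141.6/2)×0.24×£135.10 = £3,436,131.66.
EOQ at £125.30 = 147.0 < 150, so use break Q=150: TC = 25,400×£125.30 + (25,400/150.0)×12.8 + (150.0/2)×0.24×£125.30 = £3,187,042.87.
Lowest total cost among the candidates is at Q = 150.0.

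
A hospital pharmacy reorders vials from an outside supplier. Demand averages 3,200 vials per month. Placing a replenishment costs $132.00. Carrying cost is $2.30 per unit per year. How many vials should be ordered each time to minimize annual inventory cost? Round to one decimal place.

Q* ≈ 2,099.4 vials

Annual demand D = 3,200 × 12 = 38,400.
EOQ = √(2DS / H) = √(2 × 38,400 × 132 / 2.3).
= √(10,137,600 / 2.3) = √4,407,652.1739 ≈ 2099.441.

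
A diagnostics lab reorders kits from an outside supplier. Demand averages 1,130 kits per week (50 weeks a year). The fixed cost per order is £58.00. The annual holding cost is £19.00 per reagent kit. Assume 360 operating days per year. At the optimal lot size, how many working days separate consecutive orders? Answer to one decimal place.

Annual demand D = 1,130 × 50 = 56,500.
EOQ = √(2DS/H) = √(2 × 56,500 × 58 / 19) ≈ 587.32.
Cycle time = Q*/D × 360 = 587.32 / 56,500 × 360 ≈ 3.742 days.

T ≈ 3.7 days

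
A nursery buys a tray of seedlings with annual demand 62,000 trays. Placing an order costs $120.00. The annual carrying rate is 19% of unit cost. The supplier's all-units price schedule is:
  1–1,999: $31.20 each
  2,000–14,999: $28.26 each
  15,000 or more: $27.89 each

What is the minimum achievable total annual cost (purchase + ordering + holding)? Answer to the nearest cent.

TC* ≈ $1,761,209.40

Holding cost per unit per year at price C is H = 0.19·C.
For each price level, check whether its EOQ is feasible; otherwise the best quantity at that price is the breakpoint.
EOQ at $31.20 = 1584.3 (feasible in tier 1): TC = 62,000×$31.20 + (62,000/1584.3)×120 + (1584.3/2)×0.19×$31.20 = $1,943,791.95.
EOQ at $28.26 = 1664.7 < 2000, so use break Q=2000: TC = 62,000×$28.26 + (62,000/2000.0)×120 + (2000.0/2)×0.19×$28.26 = $1,761,209.40.
EOQ at $27.89 = 1675.7 < 15000, so use break Q=15000: TC = 62,000×$27.89 + (62,000/15000.0)×120 + (15000.0/2)×0.19×$27.89 = $1,769,419.25.
Lowest total cost among the candidates is at Q = 2000.0.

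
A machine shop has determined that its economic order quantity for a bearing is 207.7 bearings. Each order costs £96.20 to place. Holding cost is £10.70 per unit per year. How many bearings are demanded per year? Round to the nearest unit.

D ≈ 2,399 bearings per year

The basic EOQ model gives Q* = √(2DS/H); rearrange for the unknown.
From Q* = √(2DS/H): D = Q*²H / (2S) = 207.7² × 10.7 / (2 × 96.2) = 2399.119.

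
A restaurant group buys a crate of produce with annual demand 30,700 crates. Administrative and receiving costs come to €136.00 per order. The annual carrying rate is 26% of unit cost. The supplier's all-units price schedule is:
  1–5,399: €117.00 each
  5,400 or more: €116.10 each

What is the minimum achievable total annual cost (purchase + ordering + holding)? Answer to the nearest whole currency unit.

Holding cost per unit per year at price C is H = 0.26·C.
Evaluate total cost at each tier's feasible EOQ or, if the EOQ is below the tier, at the tier's minimum quantity.
EOQ at €117.00 = 523.9 (feasible in tier 1): TC = 30,700×€117.00 + (30,700/523.9)×136 + (523.9/2)×0.26×€117.00 = €3,607,837.98.
EOQ at €116.10 = 526.0 < 5400, so use break Q=5400: TC = 30,700×€116.10 + (30,700/5400.0)×136 + (5400.0/2)×0.26×€116.10 = €3,646,545.39.
Lowest total cost among the candidates is at Q = 523.9.

TC* ≈ €3,607,838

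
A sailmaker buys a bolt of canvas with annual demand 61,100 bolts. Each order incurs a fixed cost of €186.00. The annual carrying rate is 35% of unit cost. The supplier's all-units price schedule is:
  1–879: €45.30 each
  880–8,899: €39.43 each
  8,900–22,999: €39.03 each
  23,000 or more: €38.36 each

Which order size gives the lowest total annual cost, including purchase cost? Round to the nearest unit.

Holding cost per unit per year at price C is H = 0.35·C.
Candidates are each tier's EOQ (if it falls in that tier) and each price-break quantity.
Tier 1 (€45.30): EOQ = 1197.3 exceeds tier's upper bound 879, so this tier is dominated.
EOQ at €39.43 = 1283.3 (feasible in tier 2): TC = 61,100×€39.43 + (61,100/1283.3)×186 + (1283.3/2)×0.35×€39.43 = €2,426,883.85.
EOQ at €39.03 = 1289.9 < 8900, so use break Q=8900: TC = 61,100×€39.03 + (61,100/8900.0)×186 + (8900.0/2)×0.35×€39.03 = €2,446,799.15.
EOQ at €38.36 = 1301.1 < 23000, so use break Q=23000: TC = 61,100×€38.36 + (61,100/23000.0)×186 + (23000.0/2)×0.35×€38.36 = €2,498,689.11.
Lowest total cost is €2,426,883.85 at Q = 1283.3.

Q* ≈ 1,283 bolts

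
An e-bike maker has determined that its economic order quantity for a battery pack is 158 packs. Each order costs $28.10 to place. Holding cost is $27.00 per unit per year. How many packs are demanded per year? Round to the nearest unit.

D ≈ 11,993 packs per year

Invert the EOQ relation Q*² = 2DS/H.
From Q* = √(2DS/H): D = Q*²H / (2S) = 158² × 27 / (2 × 28.1) = 11993.381.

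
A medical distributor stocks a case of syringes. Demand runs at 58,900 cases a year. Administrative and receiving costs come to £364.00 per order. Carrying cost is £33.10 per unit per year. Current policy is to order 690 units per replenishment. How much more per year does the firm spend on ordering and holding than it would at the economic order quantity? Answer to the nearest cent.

EOQ = √(2DS/H) = √(2 × 58,900 × 364 / 33.1) ≈ 1138.18.
Cost at Q* = (D/Q*)S + (Q*/2)H = √(2DSH) ≈ £37,673.62.
Cost at Q = 690: (58,900/690)×364 + (690/2)×33.1 = £31,071.88 + £11,419.50 = £42,491.38.
Excess = £42,491.38 − £37,673.62 = £4,817.77.

Extra cost ≈ £4,817.77 per year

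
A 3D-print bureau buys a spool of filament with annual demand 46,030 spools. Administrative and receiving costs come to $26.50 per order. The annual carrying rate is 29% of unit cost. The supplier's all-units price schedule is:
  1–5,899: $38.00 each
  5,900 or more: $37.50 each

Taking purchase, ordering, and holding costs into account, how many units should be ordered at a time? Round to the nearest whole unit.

Holding cost per unit per year at price C is H = 0.29·C.
Evaluate total cost at each tier's feasible EOQ or, if the EOQ is below the tier, at the tier's minimum quantity.
EOQ at $38.00 = 470.5 (feasible in tier 1): TC = 46,030×$38.00 + (46,030/470.5)×26.5 + (470.5/2)×0.29×$38.00 = $1,754,325.01.
EOQ at $37.50 = 473.6 < 5900, so use break Q=5900: TC = 46,030×$37.50 + (46,030/5900.0)×26.5 + (5900.0/2)×0.29×$37.50 = $1,758,412.99.
Lowest total cost is $1,754,325.01 at Q = 470.5.

Q* ≈ 471 spools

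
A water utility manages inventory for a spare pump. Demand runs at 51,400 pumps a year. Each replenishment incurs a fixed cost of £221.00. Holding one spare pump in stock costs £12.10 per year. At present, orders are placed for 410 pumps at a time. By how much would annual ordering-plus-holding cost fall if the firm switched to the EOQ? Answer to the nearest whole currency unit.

Extra cost ≈ £13,606 per year

EOQ = √(2DS/H) = √(2 × 51,400 × 221 / 12.1) ≈ 1370.25.
Cost at Q* = (D/Q*)S + (Q*/2)H = √(2DSH) ≈ £16,580.03.
Cost at Q = 410: (51,400/410)×221 + (410/2)×12.1 = £27,705.85 + £2,480.50 = £30,186.35.
Excess = £30,186.35 − £16,580.03 = £13,606.32.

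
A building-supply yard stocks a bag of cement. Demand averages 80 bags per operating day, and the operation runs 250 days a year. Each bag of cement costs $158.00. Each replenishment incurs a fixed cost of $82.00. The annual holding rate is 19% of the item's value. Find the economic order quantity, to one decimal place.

Annual demand D = 80 × 250 = 20,000.
Holding cost H = 0.19 × $158.00 = $30.0200 per unit per year.
EOQ = √(2DS / H) = √(2 × 20,000 × 82 / 30.02).
= √(3,280,000 / 30.02) = √109,260.493 ≈ 330.546.

Q* ≈ 330.5 bags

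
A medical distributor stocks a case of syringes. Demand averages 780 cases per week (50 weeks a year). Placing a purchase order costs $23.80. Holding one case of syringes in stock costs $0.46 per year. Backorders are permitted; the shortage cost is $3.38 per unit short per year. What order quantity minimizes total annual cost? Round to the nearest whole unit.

Q* ≈ 2,141 cases

Annual demand D = 780 × 50 = 39,000.
With planned backorders, Q* = √(2DS/H) · √((H+B)/B).
√(2DS/H) = √(2 × 39,000 × 23.8 / 0.46) = 2008.893.
√((H+B)/B) = √((0.46+3.38)/3.38) = 1.0659.
Q* ≈ 2141.234.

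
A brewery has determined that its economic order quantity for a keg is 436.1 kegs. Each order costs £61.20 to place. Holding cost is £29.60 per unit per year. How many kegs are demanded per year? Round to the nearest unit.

The basic EOQ model gives Q* = √(2DS/H); rearrange for the unknown.
From Q* = √(2DS/H): D = Q*²H / (2S) = 436.1² × 29.6 / (2 × 61.2) = 45992.018.

D ≈ 45,992 kegs per year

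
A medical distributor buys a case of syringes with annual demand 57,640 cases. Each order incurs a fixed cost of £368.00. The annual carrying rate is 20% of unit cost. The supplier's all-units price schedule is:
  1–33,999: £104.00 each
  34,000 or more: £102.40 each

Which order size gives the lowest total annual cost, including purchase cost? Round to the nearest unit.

Q* ≈ 1,428 cases

Holding cost per unit per year at price C is H = 0.20·C.
Evaluate total cost at each tier's feasible EOQ or, if the EOQ is below the tier, at the tier's minimum quantity.
EOQ at £104.00 = 1428.1 (feasible in tier 1): TC = 57,640×£104.00 + (57,640/1428.1)×368 + (1428.1/2)×0.20×£104.00 = £6,024,265.21.
EOQ at £102.40 = 1439.2 < 34000, so use break Q=34000: TC = 57,640×£102.40 + (57,640/34000.0)×368 + (34000.0/2)×0.20×£102.40 = £6,251,119.87.
Lowest total cost is £6,024,265.21 at Q = 1428.1.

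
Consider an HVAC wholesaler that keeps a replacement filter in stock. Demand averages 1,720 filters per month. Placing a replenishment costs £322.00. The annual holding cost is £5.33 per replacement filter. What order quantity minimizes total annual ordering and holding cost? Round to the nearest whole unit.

Q* ≈ 1,579 filters

Annual demand D = 1,720 × 12 = 20,640.
EOQ = √(2DS / H) = √(2 × 20,640 × 322 / 5.33).
= √(13,292,160 / 5.33) = √2,493,838.6492 ≈ 1579.189.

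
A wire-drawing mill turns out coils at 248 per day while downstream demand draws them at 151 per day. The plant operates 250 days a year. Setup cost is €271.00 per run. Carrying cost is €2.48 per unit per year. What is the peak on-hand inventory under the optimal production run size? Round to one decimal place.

Annual demand D = 151 × 250 = 37,750.
Production build-up factor (1 − d/p) = 1 − 151/248 = 0.3911.
Q* = √(2DS / (H(1 − d/p))) = √(2 × 37,750 × 271 / (2.48 × 0.3911)).
= √(20,460,500 / 0.97) ≈ 4592.744.
Maximum inventory = Q*(1 − d/p) = 4592.744 × 0.3911 ≈ 1796.356.

I_max ≈ 1,796.4 coils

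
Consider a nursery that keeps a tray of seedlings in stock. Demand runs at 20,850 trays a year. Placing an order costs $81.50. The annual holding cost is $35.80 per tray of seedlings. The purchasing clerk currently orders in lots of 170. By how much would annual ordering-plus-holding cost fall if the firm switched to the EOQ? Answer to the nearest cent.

EOQ = √(2DS/H) = √(2 × 20,850 × 81.5 / 35.8) ≈ 308.11.
Cost at Q* = (D/Q*)S + (Q*/2)H = √(2DSH) ≈ $11,030.33.
Cost at Q = 170: (20,850/170)×81.5 + (170/2)×35.8 = $9,995.74 + $3,043.00 = $13,038.74.
Excess = $13,038.74 − $11,030.33 = $2,008.41.

Extra cost ≈ $2,008.41 per year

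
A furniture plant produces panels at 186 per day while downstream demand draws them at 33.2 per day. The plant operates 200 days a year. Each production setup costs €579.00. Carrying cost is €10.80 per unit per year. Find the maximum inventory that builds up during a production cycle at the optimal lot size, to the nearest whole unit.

I_max ≈ 765 panels

Annual demand D = 33.2 × 200 = 6,640.
Production build-up factor (1 − d/p) = 1 − 33.2/186 = 0.8215.
Q* = √(2DS / (H(1 − d/p))) = √(2 × 6,640 × 579 / (10.8 × 0.8215)).
= √(7,689,120 / 8.8723) ≈ 930.939.
Maximum inventory = Q*(1 − d/p) = 930.939 × 0.8215 ≈ 764.771.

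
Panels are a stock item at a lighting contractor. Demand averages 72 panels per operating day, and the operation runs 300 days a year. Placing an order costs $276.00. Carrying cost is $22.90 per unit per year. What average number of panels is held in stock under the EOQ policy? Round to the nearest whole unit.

Annual demand D = 72 × 300 = 21,600.
Q* = √(2DS/H) = √(2 × 21,600 × 276 / 22.9) ≈ 721.57.
Average inventory = Q*/2 ≈ 721.57 / 2 = 360.785.

Average inventory ≈ 361 panels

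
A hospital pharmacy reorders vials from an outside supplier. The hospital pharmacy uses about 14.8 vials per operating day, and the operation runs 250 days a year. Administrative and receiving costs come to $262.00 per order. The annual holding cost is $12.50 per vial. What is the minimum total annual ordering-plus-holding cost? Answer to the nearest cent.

Annual demand D = 14.8 × 250 = 3,700.
Q* = √(2DS/H) = √(2 × 3,700 × 262 / 12.5) ≈ 393.83.
At Q*, ordering cost (D/Q*)S equals holding cost (Q*/2)H, each = √(DSH/2).
Minimum total = √(2DSH) = √(2 × 3,700 × 262 × 12.5) ≈ 4922.906.

TC* ≈ $4,922.91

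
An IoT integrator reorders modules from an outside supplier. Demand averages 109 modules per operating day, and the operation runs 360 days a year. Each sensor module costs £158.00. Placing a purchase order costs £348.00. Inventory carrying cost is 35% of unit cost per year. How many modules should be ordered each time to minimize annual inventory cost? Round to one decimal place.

Annual demand D = 109 × 360 = 39,240.
Holding cost H = 0.35 × £158.00 = £55.3000 per unit per year.
EOQ = √(2DS / H) = √(2 × 39,240 × 348 / 55.3).
= √(27,311,040 / 55.3) = √493,870.5244 ≈ 702.759.

Q* ≈ 702.8 modules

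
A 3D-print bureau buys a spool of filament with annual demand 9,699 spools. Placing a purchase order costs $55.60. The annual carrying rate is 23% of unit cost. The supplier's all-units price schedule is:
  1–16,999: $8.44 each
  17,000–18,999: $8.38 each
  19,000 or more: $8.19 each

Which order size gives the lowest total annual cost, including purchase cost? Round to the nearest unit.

Q* ≈ 745 spools

Holding cost per unit per year at price C is H = 0.23·C.
For each price level, check whether its EOQ is feasible; otherwise the best quantity at that price is the breakpoint.
EOQ at $8.44 = 745.4 (feasible in tier 1): TC = 9,699×$8.44 + (9,699/745.4)×55.6 + (745.4/2)×0.23×$8.44 = $83,306.50.
EOQ at $8.38 = 748.0 < 17000, so use break Q=17000: TC = 9,699×$8.38 + (9,699/17000.0)×55.6 + (17000.0/2)×0.23×$8.38 = $97,692.24.
EOQ at $8.19 = 756.7 < 19000, so use break Q=19000: TC = 9,699×$8.19 + (9,699/19000.0)×55.6 + (19000.0/2)×0.23×$8.19 = $97,358.34.
Lowest total cost is $83,306.50 at Q = 745.4.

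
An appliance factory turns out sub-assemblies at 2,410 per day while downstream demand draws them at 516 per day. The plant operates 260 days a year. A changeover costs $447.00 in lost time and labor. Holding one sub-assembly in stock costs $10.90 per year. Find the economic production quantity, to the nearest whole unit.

Q* ≈ 3,742 sub-assemblies

Annual demand D = 516 × 260 = 134,160.
Production build-up factor (1 − d/p) = 1 − 516/2,410 = 0.7859.
Q* = √(2DS / (H(1 − d/p))) = √(2 × 134,160 × 447 / (10.9 × 0.7859)).
= √(119,939,040 / 8.5662) ≈ 3741.843.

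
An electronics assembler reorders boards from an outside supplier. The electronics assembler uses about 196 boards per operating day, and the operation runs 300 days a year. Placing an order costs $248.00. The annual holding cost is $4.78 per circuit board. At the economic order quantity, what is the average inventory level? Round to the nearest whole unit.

Average inventory ≈ 1,235 boards

Annual demand D = 196 × 300 = 58,800.
Q* = √(2DS/H) = √(2 × 58,800 × 248 / 4.78) ≈ 2470.11.
Average inventory = Q*/2 ≈ 2470.11 / 2 = 1235.053.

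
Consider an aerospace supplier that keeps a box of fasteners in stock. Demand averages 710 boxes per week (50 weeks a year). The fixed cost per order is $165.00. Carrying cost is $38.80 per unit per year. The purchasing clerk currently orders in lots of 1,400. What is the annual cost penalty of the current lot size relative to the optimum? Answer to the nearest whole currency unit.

Extra cost ≈ $10,024 per year

Annual demand D = 710 × 50 = 35,500.
EOQ = √(2DS/H) = √(2 × 35,500 × 165 / 38.8) ≈ 549.48.
Cost at Q* = (D/Q*)S + (Q*/2)H = √(2DSH) ≈ $21,319.99.
Cost at Q = 1,400: (35,500/1,400)×165 + (1,400/2)×38.8 = $4,183.93 + $27,160.00 = $31,343.93.
Excess = $31,343.93 − $21,319.99 = $10,023.94.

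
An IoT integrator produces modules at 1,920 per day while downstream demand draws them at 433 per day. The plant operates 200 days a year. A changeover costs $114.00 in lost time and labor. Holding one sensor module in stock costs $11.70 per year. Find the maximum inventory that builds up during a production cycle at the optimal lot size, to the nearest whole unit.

Annual demand D = 433 × 200 = 86,600.
Production build-up factor (1 − d/p) = 1 − 433/1,920 = 0.7745.
Q* = √(2DS / (H(1 − d/p))) = √(2 × 86,600 × 114 / (11.7 × 0.7745)).
= √(19,744,800 / 9.0614) ≈ 1476.143.
Maximum inventory = Q*(1 − d/p) = 1476.143 × 0.7745 ≈ 1143.242.

I_max ≈ 1,143 modules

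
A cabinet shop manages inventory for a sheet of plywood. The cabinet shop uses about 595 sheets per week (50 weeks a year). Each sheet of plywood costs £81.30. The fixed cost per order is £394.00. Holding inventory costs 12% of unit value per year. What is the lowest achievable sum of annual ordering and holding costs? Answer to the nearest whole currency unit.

Annual demand D = 595 × 50 = 29,750.
Holding cost H = 0.12 × £81.30 = £9.7560 per unit per year.
EOQ = √(2DS/H) = √(2 × 29,750 × 394 / 9.756) ≈ 1550.14.
At the optimum the two cost components are equal, so total cost = 2·(Q*/2)H = Q*·H.
Minimum total = √(2DSH) = √(2 × 29,750 × 394 × 9.756) ≈ 15123.158.

TC* ≈ £15,123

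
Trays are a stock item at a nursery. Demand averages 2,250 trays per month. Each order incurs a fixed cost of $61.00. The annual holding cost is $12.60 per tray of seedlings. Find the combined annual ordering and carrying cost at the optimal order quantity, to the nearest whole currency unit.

TC* ≈ $6,442

Annual demand D = 2,250 × 12 = 27,000.
EOQ = √(2DS/H) = √(2 × 27,000 × 61 / 12.6) ≈ 511.30.
At the optimum the two cost components are equal, so total cost = 2·(Q*/2)H = Q*·H.
Minimum total = √(2DSH) = √(2 × 27,000 × 61 × 12.6) ≈ 6442.391.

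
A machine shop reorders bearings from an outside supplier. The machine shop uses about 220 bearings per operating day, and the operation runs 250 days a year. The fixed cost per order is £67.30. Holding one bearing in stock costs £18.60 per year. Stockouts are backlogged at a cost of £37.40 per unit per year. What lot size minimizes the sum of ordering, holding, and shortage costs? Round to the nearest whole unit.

Annual demand D = 220 × 250 = 55,000.
With planned backorders, Q* = √(2DS/H) · √((H+B)/B).
√(2DS/H) = √(2 × 55,000 × 67.3 / 18.6) = 630.881.
√((H+B)/B) = √((18.6+37.4)/37.4) = 1.2237.
Q* ≈ 771.979.

Q* ≈ 772 bearings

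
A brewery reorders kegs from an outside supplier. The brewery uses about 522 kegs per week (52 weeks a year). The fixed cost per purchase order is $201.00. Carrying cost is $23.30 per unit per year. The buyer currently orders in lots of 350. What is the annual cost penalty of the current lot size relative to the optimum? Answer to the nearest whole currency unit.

Annual demand D = 522 × 52 = 27,144.
EOQ = √(2DS/H) = √(2 × 27,144 × 201 / 23.3) ≈ 684.34.
Cost at Q* = (D/Q*)S + (Q*/2)H = √(2DSH) ≈ $15,945.12.
Cost at Q = 350: (27,144/350)×201 + (350/2)×23.3 = $15,588.41 + $4,077.50 = $19,665.91.
Excess = $19,665.91 − $15,945.12 = $3,720.79.

Extra cost ≈ $3,721 per year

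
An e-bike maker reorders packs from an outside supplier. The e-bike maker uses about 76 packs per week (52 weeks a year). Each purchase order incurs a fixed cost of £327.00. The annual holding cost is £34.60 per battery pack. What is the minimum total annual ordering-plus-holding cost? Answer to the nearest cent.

Annual demand D = 76 × 52 = 3,952.
The optimal lot size = √(2DS/H) = √(2 × 3,952 × 327 / 34.6) ≈ 273.31.
At the optimum the two cost components are equal, so total cost = 2·(Q*/2)H = Q*·H.
Minimum total = √(2DSH) = √(2 × 3,952 × 327 × 34.6) ≈ 9456.608.

TC* ≈ £9,456.61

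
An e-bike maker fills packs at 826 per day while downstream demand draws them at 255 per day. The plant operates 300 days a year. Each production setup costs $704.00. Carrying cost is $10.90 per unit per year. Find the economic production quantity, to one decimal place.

Q* ≈ 3,780.9 packs

Annual demand D = 255 × 300 = 76,500.
Production build-up factor (1 − d/p) = 1 − 255/826 = 0.6913.
Q* = √(2DS / (H(1 − d/p))) = √(2 × 76,500 × 704 / (10.9 × 0.6913)).
= √(107,712,000 / 7.535) ≈ 3780.861.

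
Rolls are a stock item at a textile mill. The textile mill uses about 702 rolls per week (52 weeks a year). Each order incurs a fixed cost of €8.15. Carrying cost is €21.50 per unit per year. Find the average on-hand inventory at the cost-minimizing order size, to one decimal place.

Average inventory ≈ 83.2 rolls

Annual demand D = 702 × 52 = 36,504.
The optimal lot size = √(2DS/H) = √(2 × 36,504 × 8.15 / 21.5) ≈ 166.36.
Average inventory = Q*/2 ≈ 166.36 / 2 = 83.179.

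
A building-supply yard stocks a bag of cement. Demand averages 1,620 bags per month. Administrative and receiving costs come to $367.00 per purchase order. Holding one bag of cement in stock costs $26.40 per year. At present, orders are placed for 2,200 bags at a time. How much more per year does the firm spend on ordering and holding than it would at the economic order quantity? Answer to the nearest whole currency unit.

Annual demand D = 1,620 × 12 = 19,440.
EOQ = √(2DS/H) = √(2 × 19,440 × 367 / 26.4) ≈ 735.18.
Cost at Q* = (D/Q*)S + (Q*/2)H = √(2DSH) ≈ $19,408.77.
Cost at Q = 2,200: (19,440/2,200)×367 + (2,200/2)×26.4 = $3,242.95 + $29,040.00 = $32,282.95.
Excess = $32,282.95 − $19,408.77 = $12,874.17.

Extra cost ≈ $12,874 per year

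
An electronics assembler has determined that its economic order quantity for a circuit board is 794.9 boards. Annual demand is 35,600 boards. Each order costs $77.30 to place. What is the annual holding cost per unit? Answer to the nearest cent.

Invert the EOQ relation Q*² = 2DS/H.
From Q* = √(2DS/H): H = 2DS / Q*² = 2 × 35,600 × 77.3 / 794.9² = 8.7103.

H ≈ $8.71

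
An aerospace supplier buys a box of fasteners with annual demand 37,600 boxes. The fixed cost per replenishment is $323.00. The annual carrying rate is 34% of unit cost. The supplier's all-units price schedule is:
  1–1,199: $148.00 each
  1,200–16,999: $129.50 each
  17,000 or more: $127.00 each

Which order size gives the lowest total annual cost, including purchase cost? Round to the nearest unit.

Q* ≈ 1,200 boxes

Holding cost per unit per year at price C is H = 0.34·C.
For each price level, check whether its EOQ is feasible; otherwise the best quantity at that price is the breakpoint.
EOQ at $148.00 = 694.8 (feasible in tier 1): TC = 37,600×$148.00 + (37,600/694.8)×323 + (694.8/2)×0.34×$148.00 = $5,599,760.73.
EOQ at $129.50 = 742.7 < 1200, so use break Q=1200: TC = 37,600×$129.50 + (37,600/1200.0)×323 + (1200.0/2)×0.34×$129.50 = $4,905,738.67.
EOQ at $127.00 = 750.0 < 17000, so use break Q=17000: TC = 37,600×$127.00 + (37,600/17000.0)×323 + (17000.0/2)×0.34×$127.00 = $5,142,944.40.
Lowest total cost is $4,905,738.67 at Q = 1200.0.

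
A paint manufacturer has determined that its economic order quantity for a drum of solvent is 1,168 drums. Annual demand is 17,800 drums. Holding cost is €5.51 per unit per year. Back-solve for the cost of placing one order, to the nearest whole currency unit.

S ≈ €211

Squaring Q* = √(2DS/H) gives Q*² = 2DS/H.
From Q* = √(2DS/H): S = Q*²H / (2D) = 1,168² × 5.51 / (2 × 17,800) = 211.1482.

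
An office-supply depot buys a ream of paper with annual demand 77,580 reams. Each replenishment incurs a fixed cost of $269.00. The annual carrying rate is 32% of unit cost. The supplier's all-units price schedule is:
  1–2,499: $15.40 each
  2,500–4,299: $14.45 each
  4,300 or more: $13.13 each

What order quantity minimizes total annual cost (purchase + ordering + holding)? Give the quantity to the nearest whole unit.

Q* ≈ 4,300 reams

Holding cost per unit per year at price C is H = 0.32·C.
Candidates are each tier's EOQ (if it falls in that tier) and each price-break quantity.
Tier 1 ($15.40): EOQ = 2910.3 exceeds tier's upper bound 2499, so this tier is dominated.
EOQ at $14.45 = 3004.4 (feasible in tier 2): TC = 77,580×$14.45 + (77,580/3004.4)×269 + (3004.4/2)×0.32×$14.45 = $1,134,923.33.
EOQ at $13.13 = 3151.8 < 4300, so use break Q=4300: TC = 77,580×$13.13 + (77,580/4300.0)×269 + (4300.0/2)×0.32×$13.13 = $1,032,512.10.
Lowest total cost is $1,032,512.10 at Q = 4300.0.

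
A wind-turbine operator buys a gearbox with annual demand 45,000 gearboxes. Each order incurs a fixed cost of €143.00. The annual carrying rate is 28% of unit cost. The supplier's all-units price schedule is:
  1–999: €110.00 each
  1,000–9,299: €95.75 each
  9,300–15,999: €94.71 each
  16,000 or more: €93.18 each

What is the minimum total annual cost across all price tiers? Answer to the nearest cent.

Holding cost per unit per year at price C is H = 0.28·C.
Candidates are each tier's EOQ (if it falls in that tier) and each price-break quantity.
EOQ at €110.00 = 646.4 (feasible in tier 1): TC = 45,000×€110.00 + (45,000/646.4)×143 + (646.4/2)×0.28×€110.00 = €4,969,909.70.
EOQ at €95.75 = 692.9 < 1000, so use break Q=1000: TC = 45,000×€95.75 + (45,000/1000.0)×143 + (1000.0/2)×0.28×€95.75 = €4,328,590.00.
EOQ at €94.71 = 696.6 < 9300, so use break Q=9300: TC = 45,000×€94.71 + (45,000/9300.0)×143 + (9300.0/2)×0.28×€94.71 = €4,385,954.36.
EOQ at €93.18 = 702.3 < 16000, so use break Q=16000: TC = 45,000×€93.18 + (45,000/16000.0)×143 + (16000.0/2)×0.28×€93.18 = €4,402,225.39.
Lowest total cost among the candidates is at Q = 1000.0.

TC* ≈ €4,328,590.00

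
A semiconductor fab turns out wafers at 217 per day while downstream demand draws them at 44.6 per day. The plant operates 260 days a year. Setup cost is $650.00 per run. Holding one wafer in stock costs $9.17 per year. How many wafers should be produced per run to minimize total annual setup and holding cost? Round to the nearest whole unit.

Q* ≈ 1,438 wafers

Annual demand D = 44.6 × 260 = 11,596.
Production build-up factor (1 − d/p) = 1 − 44.6/217 = 0.7945.
Q* = √(2DS / (H(1 − d/p))) = √(2 × 11,596 × 650 / (9.17 × 0.7945)).
= √(15,074,800 / 7.2853) ≈ 1438.475.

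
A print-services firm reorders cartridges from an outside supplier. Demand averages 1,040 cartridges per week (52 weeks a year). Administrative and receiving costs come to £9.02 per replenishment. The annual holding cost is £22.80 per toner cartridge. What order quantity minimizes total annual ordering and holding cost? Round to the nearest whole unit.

Annual demand D = 1,040 × 52 = 54,080.
EOQ = √(2DS / H) = √(2 × 54,080 × 9.02 / 22.8).
= √(975,603.2 / 22.8) = √42,789.614 ≈ 206.857.

Q* ≈ 207 cartridges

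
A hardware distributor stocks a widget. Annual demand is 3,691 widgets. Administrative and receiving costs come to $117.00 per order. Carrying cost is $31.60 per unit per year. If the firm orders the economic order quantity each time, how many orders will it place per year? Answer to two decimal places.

The optimal lot size = √(2DS/H) = √(2 × 3,691 × 117 / 31.6) ≈ 165.32.
Orders per year = D / Q* = 3,691 / 165.32 ≈ 22.326.

N ≈ 22.33 orders per year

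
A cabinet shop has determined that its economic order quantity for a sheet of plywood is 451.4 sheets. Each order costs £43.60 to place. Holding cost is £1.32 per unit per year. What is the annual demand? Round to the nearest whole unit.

D ≈ 3,084 sheets per year

Squaring Q* = √(2DS/H) gives Q*² = 2DS/H.
From Q* = √(2DS/H): D = Q*²H / (2S) = 451.4² × 1.32 / (2 × 43.6) = 3084.470.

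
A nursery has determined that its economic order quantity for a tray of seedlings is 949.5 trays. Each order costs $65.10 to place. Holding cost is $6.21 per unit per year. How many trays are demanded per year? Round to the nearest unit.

Squaring Q* = √(2DS/H) gives Q*² = 2DS/H.
From Q* = √(2DS/H): D = Q*²H / (2S) = 949.5² × 6.21 / (2 × 65.1) = 43000.208.

D ≈ 43,000 trays per year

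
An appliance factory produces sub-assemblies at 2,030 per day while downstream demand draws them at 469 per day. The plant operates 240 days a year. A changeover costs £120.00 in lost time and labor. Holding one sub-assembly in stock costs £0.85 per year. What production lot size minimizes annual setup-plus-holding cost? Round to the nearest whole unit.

Annual demand D = 469 × 240 = 112,560.
Production build-up factor (1 − d/p) = 1 − 469/2,030 = 0.7690.
Q* = √(2DS / (H(1 − d/p))) = √(2 × 112,560 × 120 / (0.85 × 0.7690)).
= √(27,014,400 / 0.6536) ≈ 6428.872.

Q* ≈ 6,429 sub-assemblies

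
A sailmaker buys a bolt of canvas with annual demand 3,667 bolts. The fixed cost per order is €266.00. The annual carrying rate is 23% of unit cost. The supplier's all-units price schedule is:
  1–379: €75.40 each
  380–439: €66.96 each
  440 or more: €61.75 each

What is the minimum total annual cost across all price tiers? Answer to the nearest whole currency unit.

Holding cost per unit per year at price C is H = 0.23·C.
Evaluate total cost at each tier's feasible EOQ or, if the EOQ is below the tier, at the tier's minimum quantity.
EOQ at €75.40 = 335.4 (feasible in tier 1): TC = 3,667×€75.40 + (3,667/335.4)×266 + (335.4/2)×0.23×€75.40 = €282,308.29.
EOQ at €66.96 = 355.9 < 380, so use break Q=380: TC = 3,667×€66.96 + (3,667/380.0)×266 + (380.0/2)×0.23×€66.96 = €251,035.37.
EOQ at €61.75 = 370.6 < 440, so use break Q=440: TC = 3,667×€61.75 + (3,667/440.0)×266 + (440.0/2)×0.23×€61.75 = €231,778.67.
Lowest total cost among the candidates is at Q = 440.0.

TC* ≈ €231,779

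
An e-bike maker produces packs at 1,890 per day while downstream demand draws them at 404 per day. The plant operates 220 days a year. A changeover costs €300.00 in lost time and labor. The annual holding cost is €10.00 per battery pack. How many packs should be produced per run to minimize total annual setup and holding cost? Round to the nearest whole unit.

Annual demand D = 404 × 220 = 88,880.
Production build-up factor (1 − d/p) = 1 − 404/1,890 = 0.7862.
Q* = √(2DS / (H(1 − d/p))) = √(2 × 88,880 × 300 / (10 × 0.7862)).
= √(53,328,000 / 7.8624) ≈ 2604.349.

Q* ≈ 2,604 packs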